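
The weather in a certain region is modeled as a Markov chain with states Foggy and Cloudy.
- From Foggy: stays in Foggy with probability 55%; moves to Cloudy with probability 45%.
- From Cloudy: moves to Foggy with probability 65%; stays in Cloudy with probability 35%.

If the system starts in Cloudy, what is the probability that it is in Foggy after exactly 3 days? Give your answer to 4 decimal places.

0.5915

Propagate the distribution vector 3 days from Cloudy.
After 0 days: (0.0000, 1.0000)
After 1 day: (0.6500, 0.3500)
After 2 days: (0.5850, 0.4150)
After 3 days: (0.5915, 0.4085)
P(in Foggy after 3 days) = 0.5915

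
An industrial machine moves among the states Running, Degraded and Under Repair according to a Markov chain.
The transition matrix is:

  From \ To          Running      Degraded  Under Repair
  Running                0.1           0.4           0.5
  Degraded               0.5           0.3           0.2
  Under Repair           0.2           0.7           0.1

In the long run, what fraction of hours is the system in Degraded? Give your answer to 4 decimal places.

0.4356

Let the stationary distribution be π with π = πP and π_1 + π_2 + π_3 = 1.
π_1 = 0.1·π_1 + 0.5·π_2 + 0.2·π_3
π_2 = 0.4·π_1 + 0.3·π_2 + 0.7·π_3
Solving with the normalization constraint gives π = (0.3006, 0.4356, 0.2638).
So the stationary probability of Degraded is 0.4356.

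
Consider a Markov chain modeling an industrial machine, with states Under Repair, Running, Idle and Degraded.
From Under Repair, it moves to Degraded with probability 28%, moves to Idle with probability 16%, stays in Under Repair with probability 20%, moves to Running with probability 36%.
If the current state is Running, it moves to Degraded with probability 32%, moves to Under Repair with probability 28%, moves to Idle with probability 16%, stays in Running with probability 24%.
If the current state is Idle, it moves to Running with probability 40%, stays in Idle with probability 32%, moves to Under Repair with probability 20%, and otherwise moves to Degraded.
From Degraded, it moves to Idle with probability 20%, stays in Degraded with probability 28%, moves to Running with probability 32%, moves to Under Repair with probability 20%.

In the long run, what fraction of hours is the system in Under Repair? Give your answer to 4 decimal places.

Let the stationary distribution be π with π = πP and π_1 + π_2 + π_3 + π_4 = 1.
π_1 = 0.2·π_1 + 0.28·π_2 + 0.2·π_3 + 0.2·π_4
π_2 = 0.36·π_1 + 0.24·π_2 + 0.4·π_3 + 0.32·π_4
π_3 = 0.16·π_1 + 0.16·π_2 + 0.32·π_3 + 0.2·π_4
Solving with the normalization constraint gives π = (0.2256, 0.3197, 0.2025, 0.2523).
So the stationary probability of Under Repair is 0.2256.

0.2256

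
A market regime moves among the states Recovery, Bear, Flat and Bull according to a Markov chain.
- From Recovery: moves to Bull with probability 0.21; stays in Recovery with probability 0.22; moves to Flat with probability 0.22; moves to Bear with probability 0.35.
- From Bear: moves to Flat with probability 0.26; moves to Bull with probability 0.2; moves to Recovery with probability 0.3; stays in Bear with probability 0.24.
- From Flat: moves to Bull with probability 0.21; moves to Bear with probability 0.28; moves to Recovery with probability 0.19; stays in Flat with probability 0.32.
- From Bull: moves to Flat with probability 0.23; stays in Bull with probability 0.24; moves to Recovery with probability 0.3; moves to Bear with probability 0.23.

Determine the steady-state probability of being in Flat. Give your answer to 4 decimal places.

Let the stationary distribution be π with π = πP and π_1 + π_2 + π_3 + π_4 = 1.
π_1 = 0.22·π_1 + 0.3·π_2 + 0.19·π_3 + 0.3·π_4
π_2 = 0.35·π_1 + 0.24·π_2 + 0.28·π_3 + 0.23·π_4
π_3 = 0.22·π_1 + 0.26·π_2 + 0.32·π_3 + 0.23·π_4
Solving with the normalization constraint gives π = (0.2514, 0.2759, 0.2591, 0.2137).
So the stationary probability of Flat is 0.2591.

0.2591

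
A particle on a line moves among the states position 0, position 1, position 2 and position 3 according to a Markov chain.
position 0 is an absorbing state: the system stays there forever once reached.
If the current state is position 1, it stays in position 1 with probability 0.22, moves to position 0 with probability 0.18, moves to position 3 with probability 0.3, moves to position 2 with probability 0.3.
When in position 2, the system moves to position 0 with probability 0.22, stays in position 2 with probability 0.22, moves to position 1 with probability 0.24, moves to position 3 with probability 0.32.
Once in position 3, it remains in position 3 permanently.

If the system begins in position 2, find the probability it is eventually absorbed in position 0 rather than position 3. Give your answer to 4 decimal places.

0.4004

Let h(s) be the probability of absorption at position 0 starting from transient state s. Then h(position 0) = 1 and h(position 3) = 0. By first-step analysis:
h(position 1) = 0.18·1 + 0.22·h(position 1) + 0.3·h(position 2) + 0.3·0
h(position 2) = 0.22·1 + 0.24·h(position 1) + 0.22·h(position 2) + 0.32·0
Solving: h(position 1) = 0.3848, h(position 2) = 0.4004.
Starting from position 2, the probability is 0.4004.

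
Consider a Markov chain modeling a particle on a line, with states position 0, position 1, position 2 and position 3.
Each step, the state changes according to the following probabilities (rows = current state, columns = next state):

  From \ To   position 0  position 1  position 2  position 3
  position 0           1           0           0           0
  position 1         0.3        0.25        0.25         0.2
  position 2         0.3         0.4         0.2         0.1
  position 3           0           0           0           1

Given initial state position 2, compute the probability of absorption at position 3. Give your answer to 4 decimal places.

0.3100

Let h(s) be the probability of absorption at position 3 starting from transient state s. Then h(position 3) = 1 and h(position 0) = 0. By first-step analysis:
h(position 1) = 0.3·0 + 0.25·h(position 1) + 0.25·h(position 2) + 0.2·1
h(position 2) = 0.3·0 + 0.4·h(position 1) + 0.2·h(position 2) + 0.1·1
Solving: h(position 1) = 0.3700, h(position 2) = 0.3100.
Starting from position 2, the probability is 0.3100.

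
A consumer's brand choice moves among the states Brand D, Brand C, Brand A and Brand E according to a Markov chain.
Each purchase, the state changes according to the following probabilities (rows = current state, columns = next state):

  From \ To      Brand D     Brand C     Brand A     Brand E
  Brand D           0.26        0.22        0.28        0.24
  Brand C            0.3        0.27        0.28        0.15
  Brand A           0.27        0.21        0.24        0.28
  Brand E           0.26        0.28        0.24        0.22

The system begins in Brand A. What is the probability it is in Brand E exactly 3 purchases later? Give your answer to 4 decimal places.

0.2238

Propagate the distribution vector 3 purchases from Brand A.
After 0 purchases: (0.0000, 0.0000, 1.0000, 0.0000)
After 1 purchase: (0.2700, 0.2100, 0.2400, 0.2800)
After 2 purchases: (0.2708, 0.2449, 0.2592, 0.2251)
After 3 purchases: (0.2724, 0.2432, 0.2606, 0.2238)
P(in Brand E after 3 purchases) = 0.2238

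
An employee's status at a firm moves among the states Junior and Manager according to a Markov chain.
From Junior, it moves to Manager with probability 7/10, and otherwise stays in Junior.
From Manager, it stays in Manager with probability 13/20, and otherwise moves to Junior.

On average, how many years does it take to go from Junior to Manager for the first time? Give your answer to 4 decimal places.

1.4286

Let t(s) be the expected number of years to first reach Manager from state s, with t(Manager) = 0. Conditioning on the first year:
t(Junior) = 1 + 0.3·t(Junior)
Solving: t(Junior) = 1.4286.
Expected years from Junior to Manager: 1.4286.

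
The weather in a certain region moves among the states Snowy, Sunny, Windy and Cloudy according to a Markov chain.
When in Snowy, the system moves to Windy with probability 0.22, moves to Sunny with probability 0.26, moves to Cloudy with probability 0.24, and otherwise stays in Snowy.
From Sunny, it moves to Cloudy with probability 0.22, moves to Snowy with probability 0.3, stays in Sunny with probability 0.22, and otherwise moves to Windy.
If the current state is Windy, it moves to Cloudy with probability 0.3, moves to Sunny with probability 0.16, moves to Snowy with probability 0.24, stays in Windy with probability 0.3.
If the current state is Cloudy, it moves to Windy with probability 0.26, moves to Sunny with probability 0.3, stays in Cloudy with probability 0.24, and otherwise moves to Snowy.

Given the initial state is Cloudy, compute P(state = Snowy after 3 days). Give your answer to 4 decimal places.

Propagate the distribution vector 3 days from Cloudy.
After 0 days: (0.0000, 0.0000, 0.0000, 1.0000)
After 1 day: (0.2000, 0.3000, 0.2600, 0.2400)
After 2 days: (0.2564, 0.2316, 0.2624, 0.2496)
After 3 days: (0.2542, 0.2345, 0.2602, 0.2511)
P(in Snowy after 3 days) = 0.2542

0.2542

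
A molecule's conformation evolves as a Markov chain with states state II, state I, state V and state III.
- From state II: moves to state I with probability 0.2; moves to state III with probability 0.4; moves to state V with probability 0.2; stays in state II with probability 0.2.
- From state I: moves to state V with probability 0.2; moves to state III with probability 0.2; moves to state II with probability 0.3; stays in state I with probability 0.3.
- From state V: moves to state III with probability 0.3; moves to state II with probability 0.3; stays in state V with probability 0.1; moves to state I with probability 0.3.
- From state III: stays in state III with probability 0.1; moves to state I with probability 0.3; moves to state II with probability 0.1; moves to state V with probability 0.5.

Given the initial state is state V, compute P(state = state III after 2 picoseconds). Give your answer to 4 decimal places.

0.2400

Propagate the distribution vector 2 picoseconds from state V.
After 0 picoseconds: (0.0000, 0.0000, 1.0000, 0.0000)
After 1 picosecond: (0.3000, 0.3000, 0.1000, 0.3000)
After 2 picoseconds: (0.2100, 0.2700, 0.2800, 0.2400)
P(in state III after 2 picoseconds) = 0.2400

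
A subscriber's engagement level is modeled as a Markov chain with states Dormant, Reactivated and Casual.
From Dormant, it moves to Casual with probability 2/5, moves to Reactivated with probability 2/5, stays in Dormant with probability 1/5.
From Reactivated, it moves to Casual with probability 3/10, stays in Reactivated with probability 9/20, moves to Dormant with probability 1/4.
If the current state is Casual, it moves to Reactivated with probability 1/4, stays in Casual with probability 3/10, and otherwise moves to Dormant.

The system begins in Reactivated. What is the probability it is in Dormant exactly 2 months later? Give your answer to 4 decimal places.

0.2975

Sum over the intermediate state after 1 month:
P = P(Reactivated→Dormant)·P(Dormant→Dormant) + P(Reactivated→Reactivated)·P(Reactivated→Dormant) + P(Reactivated→Casual)·P(Casual→Dormant)
  = 0.25×0.2 + 0.45×0.25 + 0.3×0.45
  = 0.0500 + 0.1125 + 0.1350 = 0.2975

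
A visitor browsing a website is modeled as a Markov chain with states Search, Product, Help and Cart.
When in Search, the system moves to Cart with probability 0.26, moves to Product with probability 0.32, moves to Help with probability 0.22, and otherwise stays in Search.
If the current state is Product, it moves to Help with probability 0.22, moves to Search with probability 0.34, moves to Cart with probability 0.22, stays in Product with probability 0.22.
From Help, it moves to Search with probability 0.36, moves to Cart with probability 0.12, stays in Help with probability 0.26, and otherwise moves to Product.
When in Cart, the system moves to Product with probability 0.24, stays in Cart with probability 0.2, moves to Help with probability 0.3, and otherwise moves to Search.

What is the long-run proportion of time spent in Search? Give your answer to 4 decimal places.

Let the stationary distribution be π with π = πP and π_1 + π_2 + π_3 + π_4 = 1.
π_1 = 0.2·π_1 + 0.34·π_2 + 0.36·π_3 + 0.26·π_4
π_2 = 0.32·π_1 + 0.22·π_2 + 0.26·π_3 + 0.24·π_4
π_3 = 0.22·π_1 + 0.22·π_2 + 0.26·π_3 + 0.3·π_4
Solving with the normalization constraint gives π = (0.2883, 0.2627, 0.2461, 0.2029).
So the stationary probability of Search is 0.2883.

0.2883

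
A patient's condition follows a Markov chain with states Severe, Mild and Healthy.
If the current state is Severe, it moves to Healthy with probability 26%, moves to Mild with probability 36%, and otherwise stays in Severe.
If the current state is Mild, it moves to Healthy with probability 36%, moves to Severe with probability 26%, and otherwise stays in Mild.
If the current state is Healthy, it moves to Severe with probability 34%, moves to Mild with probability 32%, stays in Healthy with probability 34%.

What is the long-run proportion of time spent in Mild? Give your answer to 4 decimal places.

Let the stationary distribution be π with π = πP and π_1 + π_2 + π_3 = 1.
π_1 = 0.38·π_1 + 0.26·π_2 + 0.34·π_3
π_2 = 0.36·π_1 + 0.38·π_2 + 0.32·π_3
Solving with the normalization constraint gives π = (0.3246, 0.3542, 0.3211).
So the stationary probability of Mild is 0.3542.

0.3542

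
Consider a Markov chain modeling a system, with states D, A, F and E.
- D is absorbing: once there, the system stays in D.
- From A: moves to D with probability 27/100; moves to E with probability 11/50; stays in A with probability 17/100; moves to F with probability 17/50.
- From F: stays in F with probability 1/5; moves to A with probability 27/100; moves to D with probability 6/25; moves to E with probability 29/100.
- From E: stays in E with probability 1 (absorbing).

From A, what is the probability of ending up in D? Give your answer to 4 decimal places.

0.5201

Let h(s) be the probability of absorption at D starting from transient state s. Then h(D) = 1 and h(E) = 0. By first-step analysis:
h(A) = 0.27·1 + 0.17·h(A) + 0.34·h(F) + 0.22·0
h(F) = 0.24·1 + 0.27·h(A) + 0.2·h(F) + 0.29·0
Solving: h(A) = 0.5201, h(F) = 0.4755.
Starting from A, the probability is 0.5201.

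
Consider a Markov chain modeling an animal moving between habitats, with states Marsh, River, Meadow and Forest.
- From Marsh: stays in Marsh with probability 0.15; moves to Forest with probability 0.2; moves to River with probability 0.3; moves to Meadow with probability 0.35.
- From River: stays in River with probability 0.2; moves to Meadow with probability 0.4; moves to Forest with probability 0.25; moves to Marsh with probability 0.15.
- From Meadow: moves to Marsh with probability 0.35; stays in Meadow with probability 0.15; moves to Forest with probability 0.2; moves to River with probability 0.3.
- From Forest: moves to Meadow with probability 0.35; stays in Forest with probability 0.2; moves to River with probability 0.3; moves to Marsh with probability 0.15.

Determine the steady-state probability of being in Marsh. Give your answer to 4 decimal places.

0.2106

Let the stationary distribution be π with π = πP and π_1 + π_2 + π_3 + π_4 = 1.
π_1 = 0.15·π_1 + 0.15·π_2 + 0.35·π_3 + 0.15·π_4
π_2 = 0.3·π_1 + 0.2·π_2 + 0.3·π_3 + 0.3·π_4
π_3 = 0.35·π_1 + 0.4·π_2 + 0.15·π_3 + 0.35·π_4
Solving with the normalization constraint gives π = (0.2106, 0.2727, 0.3030, 0.2136).
So the stationary probability of Marsh is 0.2106.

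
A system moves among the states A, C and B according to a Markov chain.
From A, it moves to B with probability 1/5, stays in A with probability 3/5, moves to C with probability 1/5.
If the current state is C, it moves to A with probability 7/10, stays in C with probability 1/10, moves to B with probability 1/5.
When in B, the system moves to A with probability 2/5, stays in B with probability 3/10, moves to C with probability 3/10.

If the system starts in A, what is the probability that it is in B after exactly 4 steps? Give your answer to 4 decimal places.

0.2222

Propagate the distribution vector 4 steps from A.
After 0 steps: (1.0000, 0.0000, 0.0000)
After 1 step: (0.6000, 0.2000, 0.2000)
After 2 steps: (0.5800, 0.2000, 0.2200)
After 3 steps: (0.5760, 0.2020, 0.2220)
After 4 steps: (0.5758, 0.2020, 0.2222)
P(in B after 4 steps) = 0.2222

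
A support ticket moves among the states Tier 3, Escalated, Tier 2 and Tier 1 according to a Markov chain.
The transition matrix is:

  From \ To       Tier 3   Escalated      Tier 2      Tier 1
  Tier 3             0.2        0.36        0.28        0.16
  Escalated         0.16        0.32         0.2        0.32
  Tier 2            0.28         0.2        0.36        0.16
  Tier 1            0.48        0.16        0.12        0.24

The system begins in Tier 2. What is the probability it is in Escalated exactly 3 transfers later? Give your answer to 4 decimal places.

0.2658

Propagate the distribution vector 3 transfers from Tier 2.
After 0 transfers: (0.0000, 0.0000, 1.0000, 0.0000)
After 1 transfer: (0.2800, 0.2000, 0.3600, 0.1600)
After 2 transfers: (0.2656, 0.2624, 0.2672, 0.2048)
After 3 transfers: (0.2682, 0.2658, 0.2476, 0.2184)
P(in Escalated after 3 transfers) = 0.2658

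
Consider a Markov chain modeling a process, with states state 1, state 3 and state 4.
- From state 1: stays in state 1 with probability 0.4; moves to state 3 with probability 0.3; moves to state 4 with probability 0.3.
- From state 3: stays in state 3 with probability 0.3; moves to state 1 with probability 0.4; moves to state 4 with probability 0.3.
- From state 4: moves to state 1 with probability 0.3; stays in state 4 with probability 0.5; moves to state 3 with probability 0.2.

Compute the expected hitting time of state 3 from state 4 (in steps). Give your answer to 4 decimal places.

Let t(s) be the expected number of steps to first reach state 3 from state s, with t(state 3) = 0. Conditioning on the first step:
t(state 1) = 1 + 0.4·t(state 1) + 0.3·t(state 4)
t(state 4) = 1 + 0.3·t(state 1) + 0.5·t(state 4)
Solving: t(state 1) = 3.8095, t(state 4) = 4.2857.
Expected steps from state 4 to state 3: 4.2857.

4.2857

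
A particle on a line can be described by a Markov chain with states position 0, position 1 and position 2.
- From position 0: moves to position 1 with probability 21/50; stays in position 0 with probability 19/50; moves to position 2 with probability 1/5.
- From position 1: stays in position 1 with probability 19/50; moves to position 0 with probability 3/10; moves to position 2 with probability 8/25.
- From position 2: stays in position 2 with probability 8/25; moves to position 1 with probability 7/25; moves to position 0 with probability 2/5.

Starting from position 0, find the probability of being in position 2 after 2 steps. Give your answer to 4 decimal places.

0.2744

Sum over the intermediate state after 1 step:
P = P(position 0→position 0)·P(position 0→position 2) + P(position 0→position 1)·P(position 1→position 2) + P(position 0→position 2)·P(position 2→position 2)
  = 0.38×0.2 + 0.42×0.32 + 0.2×0.32
  = 0.0760 + 0.1344 + 0.0640 = 0.2744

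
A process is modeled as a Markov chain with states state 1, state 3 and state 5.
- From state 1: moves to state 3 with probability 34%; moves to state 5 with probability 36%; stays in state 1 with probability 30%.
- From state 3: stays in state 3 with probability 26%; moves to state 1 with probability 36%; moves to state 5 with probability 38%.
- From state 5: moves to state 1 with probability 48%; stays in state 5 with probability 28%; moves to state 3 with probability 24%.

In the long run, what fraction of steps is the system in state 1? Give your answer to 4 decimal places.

Let the stationary distribution be π with π = πP and π_1 + π_2 + π_3 = 1.
π_1 = 0.3·π_1 + 0.36·π_2 + 0.48·π_3
π_2 = 0.34·π_1 + 0.26·π_2 + 0.24·π_3
Solving with the normalization constraint gives π = (0.3780, 0.2835, 0.3386).
So the stationary probability of state 1 is 0.3780.

0.3780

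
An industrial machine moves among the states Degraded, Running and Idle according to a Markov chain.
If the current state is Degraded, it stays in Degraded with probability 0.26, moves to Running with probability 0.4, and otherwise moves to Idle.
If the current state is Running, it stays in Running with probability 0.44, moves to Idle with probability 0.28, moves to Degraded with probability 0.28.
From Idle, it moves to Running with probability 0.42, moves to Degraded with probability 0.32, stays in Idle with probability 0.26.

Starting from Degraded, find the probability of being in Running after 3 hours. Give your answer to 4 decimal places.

Propagate the distribution vector 3 hours from Degraded.
After 0 hours: (1.0000, 0.0000, 0.0000)
After 1 hour: (0.2600, 0.4000, 0.3400)
After 2 hours: (0.2884, 0.4228, 0.2888)
After 3 hours: (0.2858, 0.4227, 0.2915)
P(in Running after 3 hours) = 0.4227

0.4227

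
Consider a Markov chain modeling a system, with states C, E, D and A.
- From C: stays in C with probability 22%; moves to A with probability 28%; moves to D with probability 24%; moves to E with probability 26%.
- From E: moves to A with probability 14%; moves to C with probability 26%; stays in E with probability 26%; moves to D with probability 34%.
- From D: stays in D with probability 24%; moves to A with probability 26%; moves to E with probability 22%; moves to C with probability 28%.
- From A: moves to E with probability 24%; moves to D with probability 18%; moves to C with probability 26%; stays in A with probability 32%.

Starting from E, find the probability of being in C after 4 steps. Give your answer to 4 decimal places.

Propagate the distribution vector 4 steps from E.
After 0 steps: (0.0000, 1.0000, 0.0000, 0.0000)
After 1 step: (0.2600, 0.2600, 0.3400, 0.1400)
After 2 steps: (0.2564, 0.2436, 0.2576, 0.2424)
After 3 steps: (0.2549, 0.2448, 0.2498, 0.2504)
After 4 steps: (0.2548, 0.2450, 0.2495, 0.2507)
P(in C after 4 steps) = 0.2548

0.2548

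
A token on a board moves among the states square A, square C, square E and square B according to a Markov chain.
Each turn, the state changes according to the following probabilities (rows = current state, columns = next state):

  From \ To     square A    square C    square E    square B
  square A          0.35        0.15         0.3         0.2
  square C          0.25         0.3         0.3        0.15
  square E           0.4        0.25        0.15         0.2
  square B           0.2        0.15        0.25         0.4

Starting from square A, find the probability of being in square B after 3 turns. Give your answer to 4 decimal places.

0.2364

Propagate the distribution vector 3 turns from square A.
After 0 turns: (1.0000, 0.0000, 0.0000, 0.0000)
After 1 turn: (0.3500, 0.1500, 0.3000, 0.2000)
After 2 turns: (0.3200, 0.2025, 0.2450, 0.2325)
After 3 turns: (0.3071, 0.2049, 0.2516, 0.2364)
P(in square B after 3 turns) = 0.2364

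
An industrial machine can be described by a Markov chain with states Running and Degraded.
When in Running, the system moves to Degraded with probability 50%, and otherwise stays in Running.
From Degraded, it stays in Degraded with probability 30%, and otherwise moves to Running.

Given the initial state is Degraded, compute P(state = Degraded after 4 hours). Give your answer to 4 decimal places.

Propagate the distribution vector 4 hours from Degraded.
After 0 hours: (0.0000, 1.0000)
After 1 hour: (0.7000, 0.3000)
After 2 hours: (0.5600, 0.4400)
After 3 hours: (0.5880, 0.4120)
After 4 hours: (0.5824, 0.4176)
P(in Degraded after 4 hours) = 0.4176

0.4176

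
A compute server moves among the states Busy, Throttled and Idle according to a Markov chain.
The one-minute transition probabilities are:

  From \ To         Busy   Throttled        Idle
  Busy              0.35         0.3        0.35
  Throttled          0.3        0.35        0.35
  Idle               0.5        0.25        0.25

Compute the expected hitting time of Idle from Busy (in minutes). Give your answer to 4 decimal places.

Let t(s) be the expected number of minutes to first reach Idle from state s, with t(Idle) = 0. Conditioning on the first minute:
t(Busy) = 1 + 0.35·t(Busy) + 0.3·t(Throttled)
t(Throttled) = 1 + 0.3·t(Busy) + 0.35·t(Throttled)
Solving: t(Busy) = 2.8571, t(Throttled) = 2.8571.
Expected minutes from Busy to Idle: 2.8571.

2.8571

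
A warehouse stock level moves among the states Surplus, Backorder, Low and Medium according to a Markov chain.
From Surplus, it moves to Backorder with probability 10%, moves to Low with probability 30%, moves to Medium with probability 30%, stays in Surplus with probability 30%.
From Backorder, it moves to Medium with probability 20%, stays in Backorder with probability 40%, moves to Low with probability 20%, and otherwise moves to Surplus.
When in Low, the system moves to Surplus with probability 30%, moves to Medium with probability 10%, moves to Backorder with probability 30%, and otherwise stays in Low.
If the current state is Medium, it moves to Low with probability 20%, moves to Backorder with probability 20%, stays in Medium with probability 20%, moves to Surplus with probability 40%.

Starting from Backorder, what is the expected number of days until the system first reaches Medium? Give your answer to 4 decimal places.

5.0000

Let t(s) be the expected number of days to first reach Medium from state s, with t(Medium) = 0. Conditioning on the first day:
t(Surplus) = 1 + 0.3·t(Surplus) + 0.1·t(Backorder) + 0.3·t(Low)
t(Backorder) = 1 + 0.2·t(Surplus) + 0.4·t(Backorder) + 0.2·t(Low)
t(Low) = 1 + 0.3·t(Surplus) + 0.3·t(Backorder) + 0.3·t(Low)
Solving: t(Surplus) = 4.5000, t(Backorder) = 5.0000, t(Low) = 5.5000.
Expected days from Backorder to Medium: 5.0000.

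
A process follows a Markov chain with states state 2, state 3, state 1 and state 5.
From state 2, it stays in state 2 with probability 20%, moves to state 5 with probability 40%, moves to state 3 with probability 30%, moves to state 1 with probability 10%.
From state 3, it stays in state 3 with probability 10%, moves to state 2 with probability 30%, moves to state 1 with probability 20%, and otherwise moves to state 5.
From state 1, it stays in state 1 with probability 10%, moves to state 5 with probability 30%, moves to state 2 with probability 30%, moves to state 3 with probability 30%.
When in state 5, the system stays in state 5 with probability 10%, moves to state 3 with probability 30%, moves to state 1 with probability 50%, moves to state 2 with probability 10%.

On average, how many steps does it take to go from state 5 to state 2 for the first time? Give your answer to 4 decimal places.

Let t(s) be the expected number of steps to first reach state 2 from state s, with t(state 2) = 0. Conditioning on the first step:
t(state 3) = 1 + 0.1·t(state 3) + 0.2·t(state 1) + 0.4·t(state 5)
t(state 1) = 1 + 0.3·t(state 3) + 0.1·t(state 1) + 0.3·t(state 5)
t(state 5) = 1 + 0.3·t(state 3) + 0.5·t(state 1) + 0.1·t(state 5)
Solving: t(state 3) = 4.1243, t(state 1) = 4.0678, t(state 5) = 4.7458.
Expected steps from state 5 to state 2: 4.7458.

4.7458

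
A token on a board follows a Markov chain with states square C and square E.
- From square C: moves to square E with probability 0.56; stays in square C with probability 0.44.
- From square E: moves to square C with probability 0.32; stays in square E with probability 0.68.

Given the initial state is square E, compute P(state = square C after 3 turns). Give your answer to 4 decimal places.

Propagate the distribution vector 3 turns from square E.
After 0 turns: (0.0000, 1.0000)
After 1 turn: (0.3200, 0.6800)
After 2 turns: (0.3584, 0.6416)
After 3 turns: (0.3630, 0.6370)
P(in square C after 3 turns) = 0.3630

0.3630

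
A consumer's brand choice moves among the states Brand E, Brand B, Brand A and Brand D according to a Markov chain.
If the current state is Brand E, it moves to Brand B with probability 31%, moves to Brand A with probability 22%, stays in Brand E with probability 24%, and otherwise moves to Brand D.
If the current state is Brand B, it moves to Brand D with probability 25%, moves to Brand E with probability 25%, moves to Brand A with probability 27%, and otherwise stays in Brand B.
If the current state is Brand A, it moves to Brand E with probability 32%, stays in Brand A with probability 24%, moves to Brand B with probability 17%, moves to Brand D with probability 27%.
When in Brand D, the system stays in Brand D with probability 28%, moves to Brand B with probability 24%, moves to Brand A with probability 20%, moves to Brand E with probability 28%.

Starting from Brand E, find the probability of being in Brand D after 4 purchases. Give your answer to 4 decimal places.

0.2569

Propagate the distribution vector 4 purchases from Brand E.
After 0 purchases: (1.0000, 0.0000, 0.0000, 0.0000)
After 1 purchase: (0.2400, 0.3100, 0.2200, 0.2300)
After 2 purchases: (0.2699, 0.2383, 0.2353, 0.2565)
After 3 purchases: (0.2715, 0.2400, 0.2315, 0.2570)
After 4 purchases: (0.2712, 0.2404, 0.2315, 0.2569)
P(in Brand D after 4 purchases) = 0.2569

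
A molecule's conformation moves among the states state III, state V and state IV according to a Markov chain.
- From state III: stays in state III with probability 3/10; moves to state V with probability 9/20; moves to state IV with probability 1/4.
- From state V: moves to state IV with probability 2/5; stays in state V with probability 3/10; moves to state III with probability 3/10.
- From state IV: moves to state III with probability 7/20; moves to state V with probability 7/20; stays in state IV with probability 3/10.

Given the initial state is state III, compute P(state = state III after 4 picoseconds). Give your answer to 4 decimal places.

0.3160

Propagate the distribution vector 4 picoseconds from state III.
After 0 picoseconds: (1.0000, 0.0000, 0.0000)
After 1 picosecond: (0.3000, 0.4500, 0.2500)
After 2 picoseconds: (0.3125, 0.3575, 0.3300)
After 3 picoseconds: (0.3165, 0.3634, 0.3201)
After 4 picoseconds: (0.3160, 0.3635, 0.3205)
P(in state III after 4 picoseconds) = 0.3160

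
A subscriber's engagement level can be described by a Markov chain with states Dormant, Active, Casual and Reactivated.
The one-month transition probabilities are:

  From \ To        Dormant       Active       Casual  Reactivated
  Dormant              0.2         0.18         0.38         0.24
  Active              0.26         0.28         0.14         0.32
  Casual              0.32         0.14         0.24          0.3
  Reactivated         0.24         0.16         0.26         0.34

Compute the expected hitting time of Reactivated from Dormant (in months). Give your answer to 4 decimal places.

3.6685

Let t(s) be the expected number of months to first reach Reactivated from state s, with t(Reactivated) = 0. Conditioning on the first month:
t(Dormant) = 1 + 0.2·t(Dormant) + 0.18·t(Active) + 0.38·t(Casual)
t(Active) = 1 + 0.26·t(Dormant) + 0.28·t(Active) + 0.14·t(Casual)
t(Casual) = 1 + 0.32·t(Dormant) + 0.14·t(Active) + 0.24·t(Casual)
Solving: t(Dormant) = 3.6685, t(Active) = 3.3913, t(Casual) = 3.4851.
Expected months from Dormant to Reactivated: 3.6685.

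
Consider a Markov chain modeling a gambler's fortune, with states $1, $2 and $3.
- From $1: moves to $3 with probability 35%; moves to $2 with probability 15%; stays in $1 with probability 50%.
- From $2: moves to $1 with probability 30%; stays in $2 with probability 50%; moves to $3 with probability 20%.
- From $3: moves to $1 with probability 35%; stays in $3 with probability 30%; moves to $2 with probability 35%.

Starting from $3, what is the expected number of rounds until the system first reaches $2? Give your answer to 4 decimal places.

3.7363

Let t(s) be the expected number of rounds to first reach $2 from state s, with t($2) = 0. Conditioning on the first round:
t($1) = 1 + 0.5·t($1) + 0.35·t($3)
t($3) = 1 + 0.35·t($1) + 0.3·t($3)
Solving: t($1) = 4.6154, t($3) = 3.7363.
Expected rounds from $3 to $2: 3.7363.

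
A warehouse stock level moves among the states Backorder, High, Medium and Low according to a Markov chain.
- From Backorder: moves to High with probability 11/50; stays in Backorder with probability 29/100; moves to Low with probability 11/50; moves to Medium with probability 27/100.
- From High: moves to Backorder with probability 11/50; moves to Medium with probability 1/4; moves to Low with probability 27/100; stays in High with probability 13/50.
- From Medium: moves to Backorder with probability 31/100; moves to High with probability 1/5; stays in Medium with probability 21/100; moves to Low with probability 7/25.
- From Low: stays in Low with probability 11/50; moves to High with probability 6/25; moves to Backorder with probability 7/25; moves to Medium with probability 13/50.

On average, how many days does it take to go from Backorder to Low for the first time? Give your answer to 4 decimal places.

4.0613

Let t(s) be the expected number of days to first reach Low from state s, with t(Low) = 0. Conditioning on the first day:
t(Backorder) = 1 + 0.29·t(Backorder) + 0.22·t(High) + 0.27·t(Medium)
t(High) = 1 + 0.22·t(Backorder) + 0.26·t(High) + 0.25·t(Medium)
t(Medium) = 1 + 0.31·t(Backorder) + 0.2·t(High) + 0.21·t(Medium)
Solving: t(Backorder) = 4.0613, t(High) = 3.8545, t(Medium) = 3.8353.
Expected days from Backorder to Low: 4.0613.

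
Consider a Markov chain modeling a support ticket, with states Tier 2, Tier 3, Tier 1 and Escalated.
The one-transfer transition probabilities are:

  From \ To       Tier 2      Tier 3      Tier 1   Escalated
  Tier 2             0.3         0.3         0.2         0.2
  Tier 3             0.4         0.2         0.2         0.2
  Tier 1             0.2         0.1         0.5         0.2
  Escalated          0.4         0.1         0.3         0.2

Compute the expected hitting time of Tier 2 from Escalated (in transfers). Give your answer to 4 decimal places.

3.0508

Let t(s) be the expected number of transfers to first reach Tier 2 from state s, with t(Tier 2) = 0. Conditioning on the first transfer:
t(Tier 3) = 1 + 0.2·t(Tier 3) + 0.2·t(Tier 1) + 0.2·t(Escalated)
t(Tier 1) = 1 + 0.1·t(Tier 3) + 0.5·t(Tier 1) + 0.2·t(Escalated)
t(Escalated) = 1 + 0.1·t(Tier 3) + 0.3·t(Tier 1) + 0.2·t(Escalated)
Solving: t(Tier 3) = 2.9661, t(Tier 1) = 3.8136, t(Escalated) = 3.0508.
Expected transfers from Escalated to Tier 2: 3.0508.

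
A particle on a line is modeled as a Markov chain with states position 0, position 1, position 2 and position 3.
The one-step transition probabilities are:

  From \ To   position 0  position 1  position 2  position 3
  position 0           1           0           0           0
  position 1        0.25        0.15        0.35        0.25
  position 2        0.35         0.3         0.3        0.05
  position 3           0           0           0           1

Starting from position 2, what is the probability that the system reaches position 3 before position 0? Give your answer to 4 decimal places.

0.2398

Let h(s) be the probability of absorption at position 3 starting from transient state s. Then h(position 3) = 1 and h(position 0) = 0. By first-step analysis:
h(position 1) = 0.25·0 + 0.15·h(position 1) + 0.35·h(position 2) + 0.25·1
h(position 2) = 0.35·0 + 0.3·h(position 1) + 0.3·h(position 2) + 0.05·1
Solving: h(position 1) = 0.3929, h(position 2) = 0.2398.
Starting from position 2, the probability is 0.2398.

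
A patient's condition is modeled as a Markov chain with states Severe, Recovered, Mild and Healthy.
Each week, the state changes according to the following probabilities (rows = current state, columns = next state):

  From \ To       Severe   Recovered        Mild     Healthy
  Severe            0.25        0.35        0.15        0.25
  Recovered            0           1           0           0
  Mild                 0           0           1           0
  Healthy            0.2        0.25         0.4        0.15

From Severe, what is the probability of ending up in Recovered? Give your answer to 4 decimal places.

Let h(s) be the probability of absorption at Recovered starting from transient state s. Then h(Recovered) = 1 and h(Mild) = 0. By first-step analysis:
h(Severe) = 0.25·h(Severe) + 0.35·1 + 0.15·0 + 0.25·h(Healthy)
h(Healthy) = 0.2·h(Severe) + 0.25·1 + 0.4·0 + 0.15·h(Healthy)
Solving: h(Severe) = 0.6128, h(Healthy) = 0.4383.
Starting from Severe, the probability is 0.6128.

0.6128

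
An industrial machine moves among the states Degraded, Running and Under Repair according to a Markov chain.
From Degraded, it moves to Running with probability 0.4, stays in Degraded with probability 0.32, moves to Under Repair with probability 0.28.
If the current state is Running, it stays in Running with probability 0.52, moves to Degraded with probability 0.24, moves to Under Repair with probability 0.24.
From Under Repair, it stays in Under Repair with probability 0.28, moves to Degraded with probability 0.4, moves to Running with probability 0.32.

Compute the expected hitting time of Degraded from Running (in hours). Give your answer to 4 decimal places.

Let t(s) be the expected number of hours to first reach Degraded from state s, with t(Degraded) = 0. Conditioning on the first hour:
t(Running) = 1 + 0.52·t(Running) + 0.24·t(Under Repair)
t(Under Repair) = 1 + 0.32·t(Running) + 0.28·t(Under Repair)
Solving: t(Running) = 3.5714, t(Under Repair) = 2.9762.
Expected hours from Running to Degraded: 3.5714.

3.5714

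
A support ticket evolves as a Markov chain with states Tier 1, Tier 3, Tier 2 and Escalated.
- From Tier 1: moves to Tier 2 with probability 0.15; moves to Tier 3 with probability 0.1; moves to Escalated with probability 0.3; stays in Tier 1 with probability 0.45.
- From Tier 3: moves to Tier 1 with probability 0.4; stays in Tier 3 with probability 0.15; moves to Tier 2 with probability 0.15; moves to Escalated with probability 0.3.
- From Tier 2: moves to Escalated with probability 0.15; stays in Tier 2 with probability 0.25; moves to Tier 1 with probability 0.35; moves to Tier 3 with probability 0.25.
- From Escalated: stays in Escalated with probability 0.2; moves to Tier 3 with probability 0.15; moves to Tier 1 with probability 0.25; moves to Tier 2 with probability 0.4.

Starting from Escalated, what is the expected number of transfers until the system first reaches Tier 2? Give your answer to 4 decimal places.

3.5417

Let t(s) be the expected number of transfers to first reach Tier 2 from state s, with t(Tier 2) = 0. Conditioning on the first transfer:
t(Tier 1) = 1 + 0.45·t(Tier 1) + 0.1·t(Tier 3) + 0.3·t(Escalated)
t(Tier 3) = 1 + 0.4·t(Tier 1) + 0.15·t(Tier 3) + 0.3·t(Escalated)
t(Escalated) = 1 + 0.25·t(Tier 1) + 0.15·t(Tier 3) + 0.2·t(Escalated)
Solving: t(Tier 1) = 4.5833, t(Tier 3) = 4.5833, t(Escalated) = 3.5417.
Expected transfers from Escalated to Tier 2: 3.5417.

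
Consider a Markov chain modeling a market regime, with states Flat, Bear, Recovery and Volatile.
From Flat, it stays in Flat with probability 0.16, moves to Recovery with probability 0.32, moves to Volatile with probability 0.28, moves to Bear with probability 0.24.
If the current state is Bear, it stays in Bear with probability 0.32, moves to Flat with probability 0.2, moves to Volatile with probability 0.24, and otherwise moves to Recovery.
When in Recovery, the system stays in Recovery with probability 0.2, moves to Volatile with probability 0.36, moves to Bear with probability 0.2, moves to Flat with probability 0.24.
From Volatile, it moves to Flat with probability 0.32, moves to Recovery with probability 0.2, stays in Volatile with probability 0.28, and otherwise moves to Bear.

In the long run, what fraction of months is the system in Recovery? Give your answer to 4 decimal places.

0.2377

Let the stationary distribution be π with π = πP and π_1 + π_2 + π_3 + π_4 = 1.
π_1 = 0.16·π_1 + 0.2·π_2 + 0.24·π_3 + 0.32·π_4
π_2 = 0.24·π_1 + 0.32·π_2 + 0.2·π_3 + 0.2·π_4
π_3 = 0.32·π_1 + 0.24·π_2 + 0.2·π_3 + 0.2·π_4
Solving with the normalization constraint gives π = (0.2349, 0.2379, 0.2377, 0.2895).
So the stationary probability of Recovery is 0.2377.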